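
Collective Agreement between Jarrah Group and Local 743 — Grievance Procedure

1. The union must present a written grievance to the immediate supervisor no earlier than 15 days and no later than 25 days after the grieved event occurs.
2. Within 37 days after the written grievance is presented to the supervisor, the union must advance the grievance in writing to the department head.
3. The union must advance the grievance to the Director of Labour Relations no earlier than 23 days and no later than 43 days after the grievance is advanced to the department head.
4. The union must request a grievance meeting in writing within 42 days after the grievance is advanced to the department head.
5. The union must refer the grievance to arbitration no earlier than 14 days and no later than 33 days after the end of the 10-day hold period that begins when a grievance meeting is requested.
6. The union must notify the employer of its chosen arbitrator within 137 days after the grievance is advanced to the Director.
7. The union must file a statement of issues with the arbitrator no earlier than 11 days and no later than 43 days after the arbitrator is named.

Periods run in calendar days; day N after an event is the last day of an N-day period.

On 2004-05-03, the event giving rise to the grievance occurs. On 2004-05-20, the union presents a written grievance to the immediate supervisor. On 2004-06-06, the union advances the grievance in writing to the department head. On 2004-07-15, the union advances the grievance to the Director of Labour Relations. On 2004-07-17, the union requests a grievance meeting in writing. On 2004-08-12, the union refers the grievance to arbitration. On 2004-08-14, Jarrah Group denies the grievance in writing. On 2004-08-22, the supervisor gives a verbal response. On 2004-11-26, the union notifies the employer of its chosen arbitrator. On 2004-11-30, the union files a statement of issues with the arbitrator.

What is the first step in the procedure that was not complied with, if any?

Step 7

(1) the permitted window runs from 2004-05-03 + 15 = 2004-05-18 to 2004-05-03 + 25 = 2004-05-28; done 2004-05-20 — within the window.
(2) due by 2004-05-20 + 37 days = 2004-06-26; completed 2004-06-06, before the deadline.
(3) the permitted window runs from 2004-06-06 + 23 = 2004-06-29 to 2004-06-06 + 43 = 2004-07-19; done 2004-07-15 — within the window.
(4) due by 2004-06-06 + 42 days = 2004-07-18; done 2004-07-17 — timely.
(5) the permitted window runs from 2004-07-27 + 14 = 2004-08-10 to 2004-07-27 + 33 = 2004-08-29; done 2004-08-12 — within the window.
(6) due by 2004-07-15 + 137 days = 2004-11-29; done 2004-11-26 — timely.
(7) the permitted window runs from 2004-11-26 + 11 = 2004-12-07 to 2004-11-26 + 43 = 2005-01-08; 2004-11-30 is 7 days too early.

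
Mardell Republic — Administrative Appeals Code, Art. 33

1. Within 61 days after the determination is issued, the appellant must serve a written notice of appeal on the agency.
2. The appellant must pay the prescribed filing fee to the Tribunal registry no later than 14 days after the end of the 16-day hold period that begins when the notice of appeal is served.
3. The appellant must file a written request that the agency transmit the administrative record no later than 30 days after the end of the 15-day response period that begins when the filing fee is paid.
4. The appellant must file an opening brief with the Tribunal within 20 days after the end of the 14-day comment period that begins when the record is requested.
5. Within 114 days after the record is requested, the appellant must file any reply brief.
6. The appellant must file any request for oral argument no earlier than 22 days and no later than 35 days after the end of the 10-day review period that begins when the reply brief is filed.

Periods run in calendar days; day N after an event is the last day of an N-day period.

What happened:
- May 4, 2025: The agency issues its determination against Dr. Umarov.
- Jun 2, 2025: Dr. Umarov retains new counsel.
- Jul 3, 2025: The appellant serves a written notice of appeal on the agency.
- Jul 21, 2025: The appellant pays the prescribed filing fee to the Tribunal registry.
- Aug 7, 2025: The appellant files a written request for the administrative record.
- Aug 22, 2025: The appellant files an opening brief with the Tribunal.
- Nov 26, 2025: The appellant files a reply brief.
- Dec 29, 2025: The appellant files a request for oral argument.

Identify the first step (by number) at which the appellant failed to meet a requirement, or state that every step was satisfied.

Step 1 — counting 61 days from May 4, 2025 (when the determination is issued) gives a deadline of Jul 4, 2025; Jul 3, 2025 is within that limit.
Step 2 — counting 14 days from Jul 19, 2025 (end of the 16-day hold period, which began when the notice of appeal is served on Jul 3, 2025) gives a deadline of Aug 2, 2025; done Jul 21, 2025 — timely.
Step 3 — counting 30 days from Aug 5, 2025 (end of the 15-day response period, which began when the filing fee is paid on Jul 21, 2025) gives a deadline of Sep 4, 2025; completed Aug 7, 2025, before the deadline.
Step 4 — counting 20 days from Aug 21, 2025 (end of the 14-day comment period, which began when the record is requested on Aug 7, 2025) gives a deadline of Sep 10, 2025; done Aug 22, 2025 — timely.
Step 5 — counting 114 days from Aug 7, 2025 (when the record is requested) gives a deadline of Nov 29, 2025; completed Nov 26, 2025, before the deadline.
Step 6 — 22 and 35 days from Dec 6, 2025 (end of the 10-day review period, which began when the reply brief is filed on Nov 26, 2025) are Dec 28, 2025 and Jan 10, 2026 respectively; done Dec 29, 2025, which is between those dates.

None — every step was satisfied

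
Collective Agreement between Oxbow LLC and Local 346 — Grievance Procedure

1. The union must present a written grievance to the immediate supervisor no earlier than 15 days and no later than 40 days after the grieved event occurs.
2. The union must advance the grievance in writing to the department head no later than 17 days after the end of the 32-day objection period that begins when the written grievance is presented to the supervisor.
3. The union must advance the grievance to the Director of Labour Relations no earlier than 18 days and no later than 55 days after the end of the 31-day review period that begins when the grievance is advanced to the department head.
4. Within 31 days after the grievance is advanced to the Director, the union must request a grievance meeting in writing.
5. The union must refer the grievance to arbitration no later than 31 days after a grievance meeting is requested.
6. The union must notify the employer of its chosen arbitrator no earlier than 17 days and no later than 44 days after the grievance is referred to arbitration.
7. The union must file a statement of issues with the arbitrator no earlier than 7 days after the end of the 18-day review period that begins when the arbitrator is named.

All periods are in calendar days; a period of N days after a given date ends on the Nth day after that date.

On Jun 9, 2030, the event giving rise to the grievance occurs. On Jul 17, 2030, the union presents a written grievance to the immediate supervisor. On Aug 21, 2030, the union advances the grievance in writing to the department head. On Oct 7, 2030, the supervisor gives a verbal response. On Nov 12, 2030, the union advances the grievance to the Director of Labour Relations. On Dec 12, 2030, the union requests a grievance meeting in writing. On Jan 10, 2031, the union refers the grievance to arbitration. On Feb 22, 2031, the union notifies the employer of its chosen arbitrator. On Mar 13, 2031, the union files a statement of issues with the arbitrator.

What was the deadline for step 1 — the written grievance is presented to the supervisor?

Step 1 runs from Jun 9, 2030, when the grieved event occurs. The window is 15–40 days after Jun 9, 2030; it closes on Jul 19, 2030.

Jul 19, 2030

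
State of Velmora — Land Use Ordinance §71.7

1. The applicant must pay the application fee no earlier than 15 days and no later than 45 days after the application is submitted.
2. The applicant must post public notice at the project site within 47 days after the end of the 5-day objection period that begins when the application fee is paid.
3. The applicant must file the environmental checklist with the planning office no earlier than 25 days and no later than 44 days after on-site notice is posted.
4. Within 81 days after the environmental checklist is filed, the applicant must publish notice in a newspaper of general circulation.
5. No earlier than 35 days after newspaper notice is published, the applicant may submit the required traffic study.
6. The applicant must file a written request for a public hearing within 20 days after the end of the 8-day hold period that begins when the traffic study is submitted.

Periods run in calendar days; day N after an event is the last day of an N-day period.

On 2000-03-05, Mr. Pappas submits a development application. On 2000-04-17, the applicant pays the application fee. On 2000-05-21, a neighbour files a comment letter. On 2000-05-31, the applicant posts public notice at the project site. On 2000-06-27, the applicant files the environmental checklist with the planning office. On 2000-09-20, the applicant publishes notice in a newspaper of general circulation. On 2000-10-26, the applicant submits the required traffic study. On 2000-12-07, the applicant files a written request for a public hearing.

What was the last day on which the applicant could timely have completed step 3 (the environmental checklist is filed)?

Step 3 runs from 2000-05-31, when on-site notice is posted. The window is 25–44 days after 2000-05-31; it closes on 2000-07-14.

2000-07-14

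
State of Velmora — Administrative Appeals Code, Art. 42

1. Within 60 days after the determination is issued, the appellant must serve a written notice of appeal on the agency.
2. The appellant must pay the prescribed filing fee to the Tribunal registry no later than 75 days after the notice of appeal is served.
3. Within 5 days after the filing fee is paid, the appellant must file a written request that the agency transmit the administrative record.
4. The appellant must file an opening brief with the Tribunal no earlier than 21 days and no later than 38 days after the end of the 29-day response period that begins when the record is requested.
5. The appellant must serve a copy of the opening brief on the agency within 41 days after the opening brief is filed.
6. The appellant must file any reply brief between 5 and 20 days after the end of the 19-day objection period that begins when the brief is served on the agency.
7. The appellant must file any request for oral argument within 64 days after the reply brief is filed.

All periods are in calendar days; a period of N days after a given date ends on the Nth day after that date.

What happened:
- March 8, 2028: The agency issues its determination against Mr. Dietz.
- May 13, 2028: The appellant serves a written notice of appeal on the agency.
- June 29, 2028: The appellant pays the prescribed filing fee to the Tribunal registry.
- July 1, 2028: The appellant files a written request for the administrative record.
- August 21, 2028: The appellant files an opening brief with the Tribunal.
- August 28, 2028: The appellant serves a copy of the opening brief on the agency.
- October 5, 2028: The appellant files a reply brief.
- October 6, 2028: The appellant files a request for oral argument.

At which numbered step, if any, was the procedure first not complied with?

(1) due by March 8, 2028 + 60 days = May 7, 2028; not done until May 13, 2028, 6 days after the deadline.
The analysis stops there.

Step 1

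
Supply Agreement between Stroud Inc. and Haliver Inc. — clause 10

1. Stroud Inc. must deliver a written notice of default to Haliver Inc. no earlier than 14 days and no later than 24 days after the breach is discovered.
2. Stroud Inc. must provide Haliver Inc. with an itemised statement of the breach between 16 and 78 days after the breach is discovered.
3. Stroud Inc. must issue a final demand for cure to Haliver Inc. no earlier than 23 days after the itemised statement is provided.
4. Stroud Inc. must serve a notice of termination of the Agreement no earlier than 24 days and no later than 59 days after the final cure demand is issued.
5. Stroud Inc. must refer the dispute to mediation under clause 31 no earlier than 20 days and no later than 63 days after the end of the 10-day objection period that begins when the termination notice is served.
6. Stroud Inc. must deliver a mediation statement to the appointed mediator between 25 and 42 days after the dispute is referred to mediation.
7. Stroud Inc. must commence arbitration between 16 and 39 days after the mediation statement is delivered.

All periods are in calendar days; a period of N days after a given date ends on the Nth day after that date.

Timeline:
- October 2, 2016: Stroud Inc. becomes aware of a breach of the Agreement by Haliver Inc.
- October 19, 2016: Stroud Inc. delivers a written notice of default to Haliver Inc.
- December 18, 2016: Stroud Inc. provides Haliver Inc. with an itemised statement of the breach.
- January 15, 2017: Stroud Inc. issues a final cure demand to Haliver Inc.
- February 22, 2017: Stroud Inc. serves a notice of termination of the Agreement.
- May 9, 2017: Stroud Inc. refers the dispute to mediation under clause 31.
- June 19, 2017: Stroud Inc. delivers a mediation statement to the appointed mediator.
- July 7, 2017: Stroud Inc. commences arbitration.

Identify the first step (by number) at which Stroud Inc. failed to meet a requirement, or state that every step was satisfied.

Step 5

Step 1: the window is 14–24 days after October 2, 2016 (when the breach is discovered), so October 16, 2016 through October 26, 2016; October 19, 2016 falls inside that range.
Step 2: the window is 16–78 days after October 2, 2016 (when the breach is discovered), so October 18, 2016 through December 19, 2016; done December 18, 2016, which is between those dates.
Step 3: the earliest permitted date is 23 days after December 18, 2016 (when the itemised statement is provided), i.e. January 10, 2017; January 15, 2017 is on or after that date.
Step 4: the window is 24–59 days after January 15, 2017 (when the final cure demand is issued), so February 8, 2017 through March 15, 2017; done February 22, 2017, which is between those dates.
Step 5: the window is 20–63 days after March 4, 2017 (end of the 10-day objection period, which began when the termination notice is served on February 22, 2017), so March 24, 2017 through May 6, 2017; done May 9, 2017 — 3 days after the window closed.
No need to go further; step 5 was not satisfied.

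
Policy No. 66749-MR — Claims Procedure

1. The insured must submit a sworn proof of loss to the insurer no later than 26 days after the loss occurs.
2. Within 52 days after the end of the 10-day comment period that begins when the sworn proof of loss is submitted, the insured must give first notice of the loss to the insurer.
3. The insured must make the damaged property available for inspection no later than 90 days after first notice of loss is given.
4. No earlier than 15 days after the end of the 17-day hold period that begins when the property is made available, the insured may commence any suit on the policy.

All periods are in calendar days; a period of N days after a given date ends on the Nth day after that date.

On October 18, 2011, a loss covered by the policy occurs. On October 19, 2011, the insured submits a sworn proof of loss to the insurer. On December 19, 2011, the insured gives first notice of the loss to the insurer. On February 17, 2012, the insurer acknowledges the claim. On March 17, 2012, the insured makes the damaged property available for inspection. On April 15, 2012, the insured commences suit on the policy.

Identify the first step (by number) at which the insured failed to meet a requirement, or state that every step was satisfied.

Step 1 — counting 26 days from October 18, 2011 (when the loss occurs) gives a deadline of November 13, 2011; done October 19, 2011 — timely.
Step 2 — counting 52 days from October 29, 2011 (end of the 10-day comment period, which began when the sworn proof of loss is submitted on October 19, 2011) gives a deadline of December 20, 2011; done December 19, 2011 — timely.
Step 3 — counting 90 days from December 19, 2011 (when first notice of loss is given) gives a deadline of March 18, 2012; done March 17, 2012 — timely.
Step 4 — must wait 15 days from April 3, 2012 (end of the 17-day hold period, which began when the property is made available on March 17, 2012), so not before April 18, 2012; acted on April 15, 2012, 3 days prematurely.
The procedure was therefore not followed at step 4.

Step 4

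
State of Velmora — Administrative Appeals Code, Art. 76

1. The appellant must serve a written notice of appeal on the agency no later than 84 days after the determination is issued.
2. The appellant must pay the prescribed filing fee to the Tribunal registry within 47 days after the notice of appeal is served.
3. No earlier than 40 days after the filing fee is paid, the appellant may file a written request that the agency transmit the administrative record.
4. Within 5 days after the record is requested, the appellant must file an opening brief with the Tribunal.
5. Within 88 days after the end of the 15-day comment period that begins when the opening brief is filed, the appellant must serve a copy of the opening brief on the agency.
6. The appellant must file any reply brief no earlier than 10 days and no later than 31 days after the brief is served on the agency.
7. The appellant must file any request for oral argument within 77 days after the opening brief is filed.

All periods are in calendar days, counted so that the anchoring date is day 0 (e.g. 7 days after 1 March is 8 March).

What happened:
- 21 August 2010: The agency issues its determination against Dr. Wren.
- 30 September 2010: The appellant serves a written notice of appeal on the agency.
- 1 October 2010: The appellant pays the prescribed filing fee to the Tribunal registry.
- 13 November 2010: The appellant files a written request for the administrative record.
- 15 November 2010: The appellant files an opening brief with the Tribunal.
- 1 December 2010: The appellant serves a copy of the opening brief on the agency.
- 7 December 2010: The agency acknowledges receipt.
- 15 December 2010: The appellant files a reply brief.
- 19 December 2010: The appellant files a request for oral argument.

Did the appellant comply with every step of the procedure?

(1) due by 21 August 2010 + 84 days = 13 November 2010; done 30 September 2010 — timely.
(2) due by 30 September 2010 + 47 days = 16 November 2010; 1 October 2010 is within that limit.
(3) permitted from 1 October 2010 + 40 days = 10 November 2010 onward; done 13 November 2010 — permitted.
(4) due by 13 November 2010 + 5 days = 18 November 2010; completed 15 November 2010, before the deadline.
(5) due by 30 November 2010 + 88 days = 26 February 2011; 1 December 2010 is within that limit.
(6) the permitted window runs from 1 December 2010 + 10 = 11 December 2010 to 1 December 2010 + 31 = 1 January 2011; done 15 December 2010, which is between those dates.
(7) due by 15 November 2010 + 77 days = 31 January 2011; completed 19 December 2010, before the deadline.

Yes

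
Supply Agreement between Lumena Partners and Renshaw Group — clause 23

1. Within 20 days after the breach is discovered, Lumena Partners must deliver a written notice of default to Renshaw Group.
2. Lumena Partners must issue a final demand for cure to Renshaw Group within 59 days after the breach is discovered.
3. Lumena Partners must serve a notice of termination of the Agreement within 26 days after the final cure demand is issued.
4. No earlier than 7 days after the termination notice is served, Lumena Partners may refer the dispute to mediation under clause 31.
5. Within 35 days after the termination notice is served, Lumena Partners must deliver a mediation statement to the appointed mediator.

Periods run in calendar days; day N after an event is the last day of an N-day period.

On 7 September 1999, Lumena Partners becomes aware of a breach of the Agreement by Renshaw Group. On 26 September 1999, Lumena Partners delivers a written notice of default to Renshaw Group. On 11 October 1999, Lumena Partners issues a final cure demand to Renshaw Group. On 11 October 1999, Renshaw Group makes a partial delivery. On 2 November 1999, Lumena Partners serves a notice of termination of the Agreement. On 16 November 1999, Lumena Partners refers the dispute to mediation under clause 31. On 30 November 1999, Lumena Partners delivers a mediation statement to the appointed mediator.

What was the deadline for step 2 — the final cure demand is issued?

Step 2 runs from 7 September 1999, when the breach is discovered. 59 days after 7 September 1999 is 5 November 1999.

5 November 1999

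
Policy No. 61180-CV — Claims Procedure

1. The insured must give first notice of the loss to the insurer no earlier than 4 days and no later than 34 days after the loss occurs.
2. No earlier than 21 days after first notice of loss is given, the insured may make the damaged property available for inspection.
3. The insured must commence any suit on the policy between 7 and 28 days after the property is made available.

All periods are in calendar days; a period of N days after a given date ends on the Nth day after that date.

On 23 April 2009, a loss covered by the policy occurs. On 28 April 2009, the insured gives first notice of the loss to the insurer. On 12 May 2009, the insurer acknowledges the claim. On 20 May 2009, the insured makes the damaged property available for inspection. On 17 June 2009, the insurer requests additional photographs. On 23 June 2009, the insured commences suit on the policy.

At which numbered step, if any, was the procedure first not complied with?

Step 3

Step 1 — 4 and 34 days from 23 April 2009 (when the loss occurs) are 27 April 2009 and 27 May 2009 respectively; done 28 April 2009 — within the window.
Step 2 — must wait 21 days from 28 April 2009 (when first notice of loss is given), so not before 19 May 2009; done 20 May 2009 — permitted.
Step 3 — 7 and 28 days from 20 May 2009 (when the property is made available) are 27 May 2009 and 17 June 2009 respectively; done 23 June 2009 — 6 days after the window closed.
Later steps need not be reached.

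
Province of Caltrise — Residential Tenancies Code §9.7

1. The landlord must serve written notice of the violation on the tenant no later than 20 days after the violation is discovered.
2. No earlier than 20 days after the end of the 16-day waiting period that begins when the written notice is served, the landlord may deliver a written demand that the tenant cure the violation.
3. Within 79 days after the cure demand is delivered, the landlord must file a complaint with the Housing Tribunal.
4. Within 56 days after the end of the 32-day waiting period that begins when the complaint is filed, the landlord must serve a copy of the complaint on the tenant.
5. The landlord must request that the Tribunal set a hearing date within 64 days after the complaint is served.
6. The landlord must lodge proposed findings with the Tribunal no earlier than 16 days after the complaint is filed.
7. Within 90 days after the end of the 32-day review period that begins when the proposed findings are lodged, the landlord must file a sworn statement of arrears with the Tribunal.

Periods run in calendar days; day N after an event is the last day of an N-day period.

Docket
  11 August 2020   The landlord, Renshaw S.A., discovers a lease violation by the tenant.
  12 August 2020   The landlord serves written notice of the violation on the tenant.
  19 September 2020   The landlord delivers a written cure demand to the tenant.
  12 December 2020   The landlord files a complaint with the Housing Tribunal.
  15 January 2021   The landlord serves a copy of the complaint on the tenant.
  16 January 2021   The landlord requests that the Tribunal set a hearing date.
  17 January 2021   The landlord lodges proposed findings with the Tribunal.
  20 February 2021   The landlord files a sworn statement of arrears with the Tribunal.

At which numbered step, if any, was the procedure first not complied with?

Step 1 — counting 20 days from 11 August 2020 (when the violation is discovered) gives a deadline of 31 August 2020; done 12 August 2020 — timely.
Step 2 — must wait 20 days from 28 August 2020 (end of the 16-day waiting period, which began when the written notice is served on 12 August 2020), so not before 17 September 2020; done 19 September 2020 — permitted.
Step 3 — counting 79 days from 19 September 2020 (when the cure demand is delivered) gives a deadline of 7 December 2020; not done until 12 December 2020, 5 days after the deadline.

Step 3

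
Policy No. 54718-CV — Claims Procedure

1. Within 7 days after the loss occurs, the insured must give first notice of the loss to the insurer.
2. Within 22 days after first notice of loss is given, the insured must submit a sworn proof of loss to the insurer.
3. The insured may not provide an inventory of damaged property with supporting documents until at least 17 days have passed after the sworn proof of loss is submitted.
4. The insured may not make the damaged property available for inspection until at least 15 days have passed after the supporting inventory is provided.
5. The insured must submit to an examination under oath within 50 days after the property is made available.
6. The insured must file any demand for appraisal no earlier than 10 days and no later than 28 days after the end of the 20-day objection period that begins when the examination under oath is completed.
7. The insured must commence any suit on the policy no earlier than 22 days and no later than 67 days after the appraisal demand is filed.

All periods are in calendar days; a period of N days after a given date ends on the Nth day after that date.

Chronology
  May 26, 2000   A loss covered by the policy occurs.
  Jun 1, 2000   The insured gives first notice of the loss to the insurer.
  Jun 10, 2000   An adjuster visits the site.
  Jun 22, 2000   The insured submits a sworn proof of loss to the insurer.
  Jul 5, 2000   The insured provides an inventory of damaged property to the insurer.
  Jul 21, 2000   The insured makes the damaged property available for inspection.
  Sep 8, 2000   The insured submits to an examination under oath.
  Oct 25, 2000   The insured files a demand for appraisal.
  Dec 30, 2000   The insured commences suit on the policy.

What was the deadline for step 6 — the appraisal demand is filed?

Oct 26, 2000

The examination under oath is completed on Sep 8, 2000; the 20-day objection period therefore ends Sep 28, 2000, and step 6 runs from that date. The window is 10–28 days after Sep 28, 2000; it closes on Oct 26, 2000.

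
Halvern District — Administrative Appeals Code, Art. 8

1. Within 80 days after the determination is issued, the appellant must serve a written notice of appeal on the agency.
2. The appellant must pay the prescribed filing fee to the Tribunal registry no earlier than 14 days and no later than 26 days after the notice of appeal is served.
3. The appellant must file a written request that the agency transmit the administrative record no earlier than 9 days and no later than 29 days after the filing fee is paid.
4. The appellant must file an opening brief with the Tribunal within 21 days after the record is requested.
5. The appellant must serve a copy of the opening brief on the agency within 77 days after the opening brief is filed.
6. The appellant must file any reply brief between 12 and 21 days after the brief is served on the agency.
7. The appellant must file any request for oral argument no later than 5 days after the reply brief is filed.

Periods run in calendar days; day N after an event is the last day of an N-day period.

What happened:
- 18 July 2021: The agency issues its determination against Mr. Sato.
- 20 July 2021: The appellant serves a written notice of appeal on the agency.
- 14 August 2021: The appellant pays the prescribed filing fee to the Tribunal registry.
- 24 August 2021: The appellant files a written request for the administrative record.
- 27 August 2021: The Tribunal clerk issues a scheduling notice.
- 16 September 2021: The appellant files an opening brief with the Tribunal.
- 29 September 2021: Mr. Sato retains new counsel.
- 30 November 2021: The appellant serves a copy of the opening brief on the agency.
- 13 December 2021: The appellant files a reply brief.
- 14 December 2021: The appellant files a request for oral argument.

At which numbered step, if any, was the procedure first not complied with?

Step 4

(1) due by 18 July 2021 + 80 days = 6 October 2021; 20 July 2021 is within that limit.
(2) the permitted window runs from 20 July 2021 + 14 = 3 August 2021 to 20 July 2021 + 26 = 15 August 2021; 14 August 2021 falls inside that range.
(3) the permitted window runs from 14 August 2021 + 9 = 23 August 2021 to 14 August 2021 + 29 = 12 September 2021; done 24 August 2021 — within the window.
(4) due by 24 August 2021 + 21 days = 14 September 2021; done 16 September 2021 — 2 days late.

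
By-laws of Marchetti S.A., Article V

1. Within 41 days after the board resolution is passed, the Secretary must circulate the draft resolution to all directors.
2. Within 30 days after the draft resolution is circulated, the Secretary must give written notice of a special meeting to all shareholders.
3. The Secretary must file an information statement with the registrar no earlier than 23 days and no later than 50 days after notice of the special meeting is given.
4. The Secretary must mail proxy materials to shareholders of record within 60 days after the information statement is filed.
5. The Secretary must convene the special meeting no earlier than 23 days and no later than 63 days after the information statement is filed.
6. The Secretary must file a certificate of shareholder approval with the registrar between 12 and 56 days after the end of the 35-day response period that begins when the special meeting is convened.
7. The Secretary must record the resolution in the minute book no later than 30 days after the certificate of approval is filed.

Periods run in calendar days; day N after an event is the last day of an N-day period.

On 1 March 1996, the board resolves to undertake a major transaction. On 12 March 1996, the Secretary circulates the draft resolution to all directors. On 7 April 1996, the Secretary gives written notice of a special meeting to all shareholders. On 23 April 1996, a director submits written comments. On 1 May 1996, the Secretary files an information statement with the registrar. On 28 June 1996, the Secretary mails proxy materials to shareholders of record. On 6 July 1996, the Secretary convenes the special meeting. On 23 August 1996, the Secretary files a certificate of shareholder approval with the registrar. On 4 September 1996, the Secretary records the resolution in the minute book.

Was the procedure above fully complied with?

No

Step 1 — counting 41 days from 1 March 1996 (when the board resolution is passed) gives a deadline of 11 April 1996; 12 March 1996 is within that limit.
Step 2 — counting 30 days from 12 March 1996 (when the draft resolution is circulated) gives a deadline of 11 April 1996; done 7 April 1996 — timely.
Step 3 — 23 and 50 days from 7 April 1996 (when notice of the special meeting is given) are 30 April 1996 and 27 May 1996 respectively; done 1 May 1996, which is between those dates.
Step 4 — counting 60 days from 1 May 1996 (when the information statement is filed) gives a deadline of 30 June 1996; done 28 June 1996 — timely.
Step 5 — 23 and 63 days from 1 May 1996 (when the information statement is filed) are 24 May 1996 and 3 July 1996 respectively; done 6 July 1996 — 3 days after the window closed.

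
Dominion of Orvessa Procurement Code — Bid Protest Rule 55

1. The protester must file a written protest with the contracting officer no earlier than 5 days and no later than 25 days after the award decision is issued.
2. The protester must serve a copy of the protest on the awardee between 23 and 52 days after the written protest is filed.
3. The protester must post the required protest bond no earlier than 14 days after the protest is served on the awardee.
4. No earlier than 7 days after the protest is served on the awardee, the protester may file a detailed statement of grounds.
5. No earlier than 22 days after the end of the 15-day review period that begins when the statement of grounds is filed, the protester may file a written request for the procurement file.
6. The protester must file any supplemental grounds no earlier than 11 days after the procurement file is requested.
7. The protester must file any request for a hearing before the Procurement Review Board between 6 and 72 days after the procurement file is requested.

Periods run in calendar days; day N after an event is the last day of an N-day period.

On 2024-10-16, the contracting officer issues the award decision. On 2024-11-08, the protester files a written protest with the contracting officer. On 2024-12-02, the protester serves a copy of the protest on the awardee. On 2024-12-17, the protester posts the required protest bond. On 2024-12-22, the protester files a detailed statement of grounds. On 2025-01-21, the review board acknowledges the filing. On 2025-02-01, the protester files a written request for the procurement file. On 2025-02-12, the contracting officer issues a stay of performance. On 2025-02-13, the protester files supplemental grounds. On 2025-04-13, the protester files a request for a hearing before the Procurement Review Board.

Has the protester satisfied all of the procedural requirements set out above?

Yes

(1) the permitted window runs from 2024-10-16 + 5 = 2024-10-21 to 2024-10-16 + 25 = 2024-11-10; done 2024-11-08 — within the window.
(2) the permitted window runs from 2024-11-08 + 23 = 2024-12-01 to 2024-11-08 + 52 = 2024-12-30; 2024-12-02 falls inside that range.
(3) permitted from 2024-12-02 + 14 days = 2024-12-16 onward; done 2024-12-17, after the minimum wait.
(4) permitted from 2024-12-02 + 7 days = 2024-12-09 onward; done 2024-12-22, after the minimum wait.
(5) permitted from 2025-01-06 + 22 days = 2025-01-28 onward; done 2025-02-01 — permitted.
(6) permitted from 2025-02-01 + 11 days = 2025-02-12 onward; done 2025-02-13, after the minimum wait.
(7) the permitted window runs from 2025-02-01 + 6 = 2025-02-07 to 2025-02-01 + 72 = 2025-04-14; done 2025-04-13 — within the window.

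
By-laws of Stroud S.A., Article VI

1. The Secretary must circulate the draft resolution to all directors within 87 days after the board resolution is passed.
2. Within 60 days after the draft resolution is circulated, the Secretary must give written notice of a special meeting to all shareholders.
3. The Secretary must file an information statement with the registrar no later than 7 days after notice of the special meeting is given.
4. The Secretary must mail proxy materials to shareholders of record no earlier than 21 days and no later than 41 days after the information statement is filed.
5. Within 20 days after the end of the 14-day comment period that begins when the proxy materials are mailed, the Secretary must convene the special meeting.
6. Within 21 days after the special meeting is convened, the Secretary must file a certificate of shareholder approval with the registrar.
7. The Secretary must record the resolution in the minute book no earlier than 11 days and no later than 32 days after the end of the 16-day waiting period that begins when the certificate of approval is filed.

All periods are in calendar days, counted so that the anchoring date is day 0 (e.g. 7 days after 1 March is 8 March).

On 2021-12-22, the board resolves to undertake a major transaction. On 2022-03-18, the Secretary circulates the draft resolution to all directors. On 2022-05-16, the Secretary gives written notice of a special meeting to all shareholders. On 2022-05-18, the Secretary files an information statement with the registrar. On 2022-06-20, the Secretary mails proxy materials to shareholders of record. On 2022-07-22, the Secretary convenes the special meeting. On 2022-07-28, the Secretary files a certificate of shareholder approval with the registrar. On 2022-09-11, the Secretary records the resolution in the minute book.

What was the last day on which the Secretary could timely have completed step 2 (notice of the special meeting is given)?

Step 2 runs from 2022-03-18, when the draft resolution is circulated. 60 days after 2022-03-18 is 2022-05-17.

2022-05-17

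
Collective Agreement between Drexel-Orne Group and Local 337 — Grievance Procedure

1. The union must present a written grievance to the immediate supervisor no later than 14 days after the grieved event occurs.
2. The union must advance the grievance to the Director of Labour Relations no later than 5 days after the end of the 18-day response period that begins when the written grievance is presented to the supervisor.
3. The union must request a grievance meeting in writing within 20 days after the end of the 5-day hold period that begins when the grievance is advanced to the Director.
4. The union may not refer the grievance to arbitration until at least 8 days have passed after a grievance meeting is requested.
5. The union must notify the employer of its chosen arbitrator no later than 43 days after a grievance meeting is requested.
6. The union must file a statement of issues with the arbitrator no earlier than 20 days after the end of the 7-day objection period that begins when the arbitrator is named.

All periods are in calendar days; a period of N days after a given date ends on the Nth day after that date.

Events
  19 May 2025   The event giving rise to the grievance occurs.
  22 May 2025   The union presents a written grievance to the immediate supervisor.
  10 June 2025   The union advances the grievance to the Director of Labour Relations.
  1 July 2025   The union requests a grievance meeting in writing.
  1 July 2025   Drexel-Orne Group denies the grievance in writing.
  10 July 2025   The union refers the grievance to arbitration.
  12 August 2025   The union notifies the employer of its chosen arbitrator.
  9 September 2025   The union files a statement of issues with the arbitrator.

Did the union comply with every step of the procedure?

Step 1: 14 days after 19 May 2025 (when the grieved event occurs) is 2 June 2025; done 22 May 2025 — timely.
Step 2: 5 days after 9 June 2025 (end of the 18-day response period, which began when the written grievance is presented to the supervisor on 22 May 2025) is 14 June 2025; done 10 June 2025 — timely.
Step 3: 20 days after 15 June 2025 (end of the 5-day hold period, which began when the grievance is advanced to the Director on 10 June 2025) is 5 July 2025; done 1 July 2025 — timely.
Step 4: the earliest permitted date is 8 days after 1 July 2025 (when a grievance meeting is requested), i.e. 9 July 2025; done 10 July 2025, after the minimum wait.
Step 5: 43 days after 1 July 2025 (when a grievance meeting is requested) is 13 August 2025; 12 August 2025 is within that limit.
Step 6: the earliest permitted date is 20 days after 19 August 2025 (end of the 7-day objection period, which began when the arbitrator is named on 12 August 2025), i.e. 8 September 2025; done 9 September 2025, after the minimum wait.

Yes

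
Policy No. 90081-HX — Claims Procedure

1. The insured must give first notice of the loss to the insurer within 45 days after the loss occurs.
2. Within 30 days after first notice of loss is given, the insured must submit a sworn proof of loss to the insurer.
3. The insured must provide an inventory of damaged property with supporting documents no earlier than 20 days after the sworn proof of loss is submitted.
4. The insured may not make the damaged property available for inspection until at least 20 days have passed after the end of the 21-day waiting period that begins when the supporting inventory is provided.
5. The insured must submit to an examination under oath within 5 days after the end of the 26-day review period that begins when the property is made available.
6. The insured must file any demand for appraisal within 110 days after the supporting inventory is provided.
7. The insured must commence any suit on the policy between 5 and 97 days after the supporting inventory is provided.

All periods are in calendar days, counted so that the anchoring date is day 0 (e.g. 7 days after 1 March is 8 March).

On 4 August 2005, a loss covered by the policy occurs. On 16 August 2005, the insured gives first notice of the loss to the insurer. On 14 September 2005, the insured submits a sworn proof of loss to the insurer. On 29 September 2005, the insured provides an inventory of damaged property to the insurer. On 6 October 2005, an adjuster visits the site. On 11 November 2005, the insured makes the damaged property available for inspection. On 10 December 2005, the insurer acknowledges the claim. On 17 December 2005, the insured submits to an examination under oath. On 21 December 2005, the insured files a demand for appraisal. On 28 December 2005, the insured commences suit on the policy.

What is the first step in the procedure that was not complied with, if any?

Step 1 — counting 45 days from 4 August 2005 (when the loss occurs) gives a deadline of 18 September 2005; done 16 August 2005 — timely.
Step 2 — counting 30 days from 16 August 2005 (when first notice of loss is given) gives a deadline of 15 September 2005; done 14 September 2005 — timely.
Step 3 — must wait 20 days from 14 September 2005 (when the sworn proof of loss is submitted), so not before 4 October 2005; done 29 September 2005 — 5 days too early.
The analysis stops there.

Step 3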